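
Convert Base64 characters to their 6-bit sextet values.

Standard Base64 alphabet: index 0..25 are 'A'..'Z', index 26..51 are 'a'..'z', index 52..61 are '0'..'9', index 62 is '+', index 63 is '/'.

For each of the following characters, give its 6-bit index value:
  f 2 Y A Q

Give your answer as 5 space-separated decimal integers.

Answer: 31 54 24 0 16

Derivation:
'f': a..z range, 26 + ord('f') − ord('a') = 31
'2': 0..9 range, 52 + ord('2') − ord('0') = 54
'Y': A..Z range, ord('Y') − ord('A') = 24
'A': A..Z range, ord('A') − ord('A') = 0
'Q': A..Z range, ord('Q') − ord('A') = 16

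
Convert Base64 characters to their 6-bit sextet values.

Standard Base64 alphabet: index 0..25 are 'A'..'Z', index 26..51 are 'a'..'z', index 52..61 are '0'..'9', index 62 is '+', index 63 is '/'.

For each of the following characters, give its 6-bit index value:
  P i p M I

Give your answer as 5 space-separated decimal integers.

Answer: 15 34 41 12 8

Derivation:
'P': A..Z range, ord('P') − ord('A') = 15
'i': a..z range, 26 + ord('i') − ord('a') = 34
'p': a..z range, 26 + ord('p') − ord('a') = 41
'M': A..Z range, ord('M') − ord('A') = 12
'I': A..Z range, ord('I') − ord('A') = 8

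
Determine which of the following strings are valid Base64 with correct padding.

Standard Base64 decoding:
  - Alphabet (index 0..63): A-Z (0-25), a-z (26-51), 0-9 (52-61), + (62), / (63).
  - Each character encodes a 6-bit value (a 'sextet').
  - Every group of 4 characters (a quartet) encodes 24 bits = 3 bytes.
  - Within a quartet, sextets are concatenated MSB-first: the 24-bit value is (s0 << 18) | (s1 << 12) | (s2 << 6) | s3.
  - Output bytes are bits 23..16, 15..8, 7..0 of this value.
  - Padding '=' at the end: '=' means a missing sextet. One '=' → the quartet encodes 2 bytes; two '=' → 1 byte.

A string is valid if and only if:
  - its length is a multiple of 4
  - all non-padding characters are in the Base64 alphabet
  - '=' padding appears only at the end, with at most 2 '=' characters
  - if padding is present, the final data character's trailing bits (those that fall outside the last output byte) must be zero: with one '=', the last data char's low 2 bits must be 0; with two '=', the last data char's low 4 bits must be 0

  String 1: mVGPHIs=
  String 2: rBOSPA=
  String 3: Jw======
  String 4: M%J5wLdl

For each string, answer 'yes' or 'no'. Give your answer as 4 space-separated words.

Answer: yes no no no

Derivation:
String 1: 'mVGPHIs=' → valid
String 2: 'rBOSPA=' → invalid (len=7 not mult of 4)
String 3: 'Jw======' → invalid (6 pad chars (max 2))
String 4: 'M%J5wLdl' → invalid (bad char(s): ['%'])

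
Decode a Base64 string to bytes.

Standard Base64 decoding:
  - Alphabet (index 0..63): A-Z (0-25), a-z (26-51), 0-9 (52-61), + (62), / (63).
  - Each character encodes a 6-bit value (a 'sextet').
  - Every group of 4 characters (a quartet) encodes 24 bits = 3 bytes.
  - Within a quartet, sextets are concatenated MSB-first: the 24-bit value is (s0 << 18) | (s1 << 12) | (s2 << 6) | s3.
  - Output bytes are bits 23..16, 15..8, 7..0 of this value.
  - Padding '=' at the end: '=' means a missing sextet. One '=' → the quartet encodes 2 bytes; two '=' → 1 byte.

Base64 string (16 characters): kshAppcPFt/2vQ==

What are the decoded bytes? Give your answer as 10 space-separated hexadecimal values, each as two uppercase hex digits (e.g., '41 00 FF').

After char 0 ('k'=36): chars_in_quartet=1 acc=0x24 bytes_emitted=0
After char 1 ('s'=44): chars_in_quartet=2 acc=0x92C bytes_emitted=0
After char 2 ('h'=33): chars_in_quartet=3 acc=0x24B21 bytes_emitted=0
After char 3 ('A'=0): chars_in_quartet=4 acc=0x92C840 -> emit 92 C8 40, reset; bytes_emitted=3
After char 4 ('p'=41): chars_in_quartet=1 acc=0x29 bytes_emitted=3
After char 5 ('p'=41): chars_in_quartet=2 acc=0xA69 bytes_emitted=3
After char 6 ('c'=28): chars_in_quartet=3 acc=0x29A5C bytes_emitted=3
After char 7 ('P'=15): chars_in_quartet=4 acc=0xA6970F -> emit A6 97 0F, reset; bytes_emitted=6
After char 8 ('F'=5): chars_in_quartet=1 acc=0x5 bytes_emitted=6
After char 9 ('t'=45): chars_in_quartet=2 acc=0x16D bytes_emitted=6
After char 10 ('/'=63): chars_in_quartet=3 acc=0x5B7F bytes_emitted=6
After char 11 ('2'=54): chars_in_quartet=4 acc=0x16DFF6 -> emit 16 DF F6, reset; bytes_emitted=9
After char 12 ('v'=47): chars_in_quartet=1 acc=0x2F bytes_emitted=9
After char 13 ('Q'=16): chars_in_quartet=2 acc=0xBD0 bytes_emitted=9
Padding '==': partial quartet acc=0xBD0 -> emit BD; bytes_emitted=10

Answer: 92 C8 40 A6 97 0F 16 DF F6 BD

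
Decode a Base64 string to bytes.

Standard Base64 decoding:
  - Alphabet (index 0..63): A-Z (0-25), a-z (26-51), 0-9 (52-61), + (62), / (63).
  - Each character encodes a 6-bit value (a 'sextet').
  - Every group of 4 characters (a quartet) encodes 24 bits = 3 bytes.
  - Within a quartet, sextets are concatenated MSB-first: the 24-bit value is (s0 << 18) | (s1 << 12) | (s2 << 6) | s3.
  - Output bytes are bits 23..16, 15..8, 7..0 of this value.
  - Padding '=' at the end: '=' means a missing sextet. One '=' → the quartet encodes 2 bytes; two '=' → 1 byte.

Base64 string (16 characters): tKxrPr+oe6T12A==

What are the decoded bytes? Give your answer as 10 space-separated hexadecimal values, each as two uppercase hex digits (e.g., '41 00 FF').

Answer: B4 AC 6B 3E BF A8 7B A4 F5 D8

Derivation:
After char 0 ('t'=45): chars_in_quartet=1 acc=0x2D bytes_emitted=0
After char 1 ('K'=10): chars_in_quartet=2 acc=0xB4A bytes_emitted=0
After char 2 ('x'=49): chars_in_quartet=3 acc=0x2D2B1 bytes_emitted=0
After char 3 ('r'=43): chars_in_quartet=4 acc=0xB4AC6B -> emit B4 AC 6B, reset; bytes_emitted=3
After char 4 ('P'=15): chars_in_quartet=1 acc=0xF bytes_emitted=3
After char 5 ('r'=43): chars_in_quartet=2 acc=0x3EB bytes_emitted=3
After char 6 ('+'=62): chars_in_quartet=3 acc=0xFAFE bytes_emitted=3
After char 7 ('o'=40): chars_in_quartet=4 acc=0x3EBFA8 -> emit 3E BF A8, reset; bytes_emitted=6
After char 8 ('e'=30): chars_in_quartet=1 acc=0x1E bytes_emitted=6
After char 9 ('6'=58): chars_in_quartet=2 acc=0x7BA bytes_emitted=6
After char 10 ('T'=19): chars_in_quartet=3 acc=0x1EE93 bytes_emitted=6
After char 11 ('1'=53): chars_in_quartet=4 acc=0x7BA4F5 -> emit 7B A4 F5, reset; bytes_emitted=9
After char 12 ('2'=54): chars_in_quartet=1 acc=0x36 bytes_emitted=9
After char 13 ('A'=0): chars_in_quartet=2 acc=0xD80 bytes_emitted=9
Padding '==': partial quartet acc=0xD80 -> emit D8; bytes_emitted=10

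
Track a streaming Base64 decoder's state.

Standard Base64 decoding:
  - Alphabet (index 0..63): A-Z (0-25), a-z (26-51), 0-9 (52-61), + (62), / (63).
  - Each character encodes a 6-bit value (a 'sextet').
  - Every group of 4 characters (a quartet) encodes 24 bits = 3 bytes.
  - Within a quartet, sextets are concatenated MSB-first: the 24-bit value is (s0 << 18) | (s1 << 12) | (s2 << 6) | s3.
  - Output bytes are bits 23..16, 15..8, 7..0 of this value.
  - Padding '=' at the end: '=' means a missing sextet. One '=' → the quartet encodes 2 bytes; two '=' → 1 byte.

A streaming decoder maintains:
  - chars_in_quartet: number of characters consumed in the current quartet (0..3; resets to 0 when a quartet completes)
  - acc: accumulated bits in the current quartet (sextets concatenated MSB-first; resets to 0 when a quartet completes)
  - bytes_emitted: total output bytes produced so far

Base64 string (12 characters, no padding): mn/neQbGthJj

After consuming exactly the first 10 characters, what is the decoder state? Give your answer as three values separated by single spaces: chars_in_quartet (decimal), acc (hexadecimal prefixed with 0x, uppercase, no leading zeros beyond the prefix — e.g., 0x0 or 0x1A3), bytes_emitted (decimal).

After char 0 ('m'=38): chars_in_quartet=1 acc=0x26 bytes_emitted=0
After char 1 ('n'=39): chars_in_quartet=2 acc=0x9A7 bytes_emitted=0
After char 2 ('/'=63): chars_in_quartet=3 acc=0x269FF bytes_emitted=0
After char 3 ('n'=39): chars_in_quartet=4 acc=0x9A7FE7 -> emit 9A 7F E7, reset; bytes_emitted=3
After char 4 ('e'=30): chars_in_quartet=1 acc=0x1E bytes_emitted=3
After char 5 ('Q'=16): chars_in_quartet=2 acc=0x790 bytes_emitted=3
After char 6 ('b'=27): chars_in_quartet=3 acc=0x1E41B bytes_emitted=3
After char 7 ('G'=6): chars_in_quartet=4 acc=0x7906C6 -> emit 79 06 C6, reset; bytes_emitted=6
After char 8 ('t'=45): chars_in_quartet=1 acc=0x2D bytes_emitted=6
After char 9 ('h'=33): chars_in_quartet=2 acc=0xB61 bytes_emitted=6

Answer: 2 0xB61 6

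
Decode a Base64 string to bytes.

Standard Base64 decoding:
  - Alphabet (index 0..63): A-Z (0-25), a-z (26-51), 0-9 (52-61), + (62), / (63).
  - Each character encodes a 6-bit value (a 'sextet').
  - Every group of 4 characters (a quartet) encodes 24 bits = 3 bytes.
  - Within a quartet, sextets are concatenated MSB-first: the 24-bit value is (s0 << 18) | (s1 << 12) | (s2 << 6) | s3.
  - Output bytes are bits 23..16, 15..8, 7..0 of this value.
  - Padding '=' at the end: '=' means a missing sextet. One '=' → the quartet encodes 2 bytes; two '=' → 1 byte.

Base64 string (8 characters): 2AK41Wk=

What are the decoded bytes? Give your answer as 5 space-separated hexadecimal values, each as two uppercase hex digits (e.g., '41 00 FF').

Answer: D8 02 B8 D5 69

Derivation:
After char 0 ('2'=54): chars_in_quartet=1 acc=0x36 bytes_emitted=0
After char 1 ('A'=0): chars_in_quartet=2 acc=0xD80 bytes_emitted=0
After char 2 ('K'=10): chars_in_quartet=3 acc=0x3600A bytes_emitted=0
After char 3 ('4'=56): chars_in_quartet=4 acc=0xD802B8 -> emit D8 02 B8, reset; bytes_emitted=3
After char 4 ('1'=53): chars_in_quartet=1 acc=0x35 bytes_emitted=3
After char 5 ('W'=22): chars_in_quartet=2 acc=0xD56 bytes_emitted=3
After char 6 ('k'=36): chars_in_quartet=3 acc=0x355A4 bytes_emitted=3
Padding '=': partial quartet acc=0x355A4 -> emit D5 69; bytes_emitted=5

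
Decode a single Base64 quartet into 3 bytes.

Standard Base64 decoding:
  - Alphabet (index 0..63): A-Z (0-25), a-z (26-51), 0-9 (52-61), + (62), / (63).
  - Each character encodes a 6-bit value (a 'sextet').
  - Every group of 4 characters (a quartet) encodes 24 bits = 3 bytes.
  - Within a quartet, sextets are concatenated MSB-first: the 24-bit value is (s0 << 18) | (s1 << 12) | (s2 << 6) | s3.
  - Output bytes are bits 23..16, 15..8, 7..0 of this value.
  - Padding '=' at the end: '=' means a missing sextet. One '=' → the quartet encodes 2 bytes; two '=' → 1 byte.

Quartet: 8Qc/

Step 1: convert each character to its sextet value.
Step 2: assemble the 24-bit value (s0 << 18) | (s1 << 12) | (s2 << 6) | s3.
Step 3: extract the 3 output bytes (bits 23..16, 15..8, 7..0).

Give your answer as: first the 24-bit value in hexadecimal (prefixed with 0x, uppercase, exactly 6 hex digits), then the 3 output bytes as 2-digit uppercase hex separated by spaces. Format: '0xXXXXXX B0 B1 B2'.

Answer: 0xF1073F F1 07 3F

Derivation:
Sextets: 8=60, Q=16, c=28, /=63
24-bit: (60<<18) | (16<<12) | (28<<6) | 63
      = 0xF00000 | 0x010000 | 0x000700 | 0x00003F
      = 0xF1073F
Bytes: (v>>16)&0xFF=F1, (v>>8)&0xFF=07, v&0xFF=3F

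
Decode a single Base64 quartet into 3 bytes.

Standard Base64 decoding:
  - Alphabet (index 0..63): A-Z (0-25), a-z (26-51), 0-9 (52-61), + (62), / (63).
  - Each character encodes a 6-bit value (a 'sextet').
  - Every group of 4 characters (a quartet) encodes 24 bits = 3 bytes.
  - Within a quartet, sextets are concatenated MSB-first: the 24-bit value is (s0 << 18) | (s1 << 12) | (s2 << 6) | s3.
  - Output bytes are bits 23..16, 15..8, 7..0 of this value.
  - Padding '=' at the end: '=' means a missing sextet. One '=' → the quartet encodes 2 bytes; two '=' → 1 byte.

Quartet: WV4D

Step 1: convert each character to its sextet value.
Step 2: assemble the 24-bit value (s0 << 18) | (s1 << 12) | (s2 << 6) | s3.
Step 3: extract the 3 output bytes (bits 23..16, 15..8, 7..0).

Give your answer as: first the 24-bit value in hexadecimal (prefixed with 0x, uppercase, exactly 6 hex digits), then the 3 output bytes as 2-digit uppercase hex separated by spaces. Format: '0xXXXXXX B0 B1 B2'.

Sextets: W=22, V=21, 4=56, D=3
24-bit: (22<<18) | (21<<12) | (56<<6) | 3
      = 0x580000 | 0x015000 | 0x000E00 | 0x000003
      = 0x595E03
Bytes: (v>>16)&0xFF=59, (v>>8)&0xFF=5E, v&0xFF=03

Answer: 0x595E03 59 5E 03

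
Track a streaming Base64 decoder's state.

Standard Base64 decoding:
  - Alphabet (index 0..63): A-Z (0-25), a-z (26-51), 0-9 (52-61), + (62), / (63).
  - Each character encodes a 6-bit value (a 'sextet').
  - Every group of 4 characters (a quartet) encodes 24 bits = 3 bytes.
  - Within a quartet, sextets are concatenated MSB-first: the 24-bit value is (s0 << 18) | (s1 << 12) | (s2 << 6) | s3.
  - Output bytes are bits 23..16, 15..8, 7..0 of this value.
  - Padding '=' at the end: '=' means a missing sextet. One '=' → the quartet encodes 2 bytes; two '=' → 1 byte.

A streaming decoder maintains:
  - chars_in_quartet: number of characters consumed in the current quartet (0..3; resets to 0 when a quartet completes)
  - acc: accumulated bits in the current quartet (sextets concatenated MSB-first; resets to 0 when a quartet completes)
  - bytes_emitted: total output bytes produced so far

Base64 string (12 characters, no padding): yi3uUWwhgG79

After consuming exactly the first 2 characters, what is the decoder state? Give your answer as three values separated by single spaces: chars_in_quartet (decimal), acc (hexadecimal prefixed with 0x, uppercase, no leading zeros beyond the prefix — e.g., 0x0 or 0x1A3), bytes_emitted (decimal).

After char 0 ('y'=50): chars_in_quartet=1 acc=0x32 bytes_emitted=0
After char 1 ('i'=34): chars_in_quartet=2 acc=0xCA2 bytes_emitted=0

Answer: 2 0xCA2 0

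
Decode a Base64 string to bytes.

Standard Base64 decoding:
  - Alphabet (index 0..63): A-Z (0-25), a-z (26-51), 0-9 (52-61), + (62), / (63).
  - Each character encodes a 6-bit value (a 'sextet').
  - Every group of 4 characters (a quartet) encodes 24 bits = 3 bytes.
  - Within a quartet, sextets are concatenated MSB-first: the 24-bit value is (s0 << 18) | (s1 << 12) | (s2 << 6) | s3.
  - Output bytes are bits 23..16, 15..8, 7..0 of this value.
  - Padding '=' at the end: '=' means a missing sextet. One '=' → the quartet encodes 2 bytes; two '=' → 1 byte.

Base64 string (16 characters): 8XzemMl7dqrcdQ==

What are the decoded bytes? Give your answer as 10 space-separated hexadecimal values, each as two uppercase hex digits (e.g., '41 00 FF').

Answer: F1 7C DE 98 C9 7B 76 AA DC 75

Derivation:
After char 0 ('8'=60): chars_in_quartet=1 acc=0x3C bytes_emitted=0
After char 1 ('X'=23): chars_in_quartet=2 acc=0xF17 bytes_emitted=0
After char 2 ('z'=51): chars_in_quartet=3 acc=0x3C5F3 bytes_emitted=0
After char 3 ('e'=30): chars_in_quartet=4 acc=0xF17CDE -> emit F1 7C DE, reset; bytes_emitted=3
After char 4 ('m'=38): chars_in_quartet=1 acc=0x26 bytes_emitted=3
After char 5 ('M'=12): chars_in_quartet=2 acc=0x98C bytes_emitted=3
After char 6 ('l'=37): chars_in_quartet=3 acc=0x26325 bytes_emitted=3
After char 7 ('7'=59): chars_in_quartet=4 acc=0x98C97B -> emit 98 C9 7B, reset; bytes_emitted=6
After char 8 ('d'=29): chars_in_quartet=1 acc=0x1D bytes_emitted=6
After char 9 ('q'=42): chars_in_quartet=2 acc=0x76A bytes_emitted=6
After char 10 ('r'=43): chars_in_quartet=3 acc=0x1DAAB bytes_emitted=6
After char 11 ('c'=28): chars_in_quartet=4 acc=0x76AADC -> emit 76 AA DC, reset; bytes_emitted=9
After char 12 ('d'=29): chars_in_quartet=1 acc=0x1D bytes_emitted=9
After char 13 ('Q'=16): chars_in_quartet=2 acc=0x750 bytes_emitted=9
Padding '==': partial quartet acc=0x750 -> emit 75; bytes_emitted=10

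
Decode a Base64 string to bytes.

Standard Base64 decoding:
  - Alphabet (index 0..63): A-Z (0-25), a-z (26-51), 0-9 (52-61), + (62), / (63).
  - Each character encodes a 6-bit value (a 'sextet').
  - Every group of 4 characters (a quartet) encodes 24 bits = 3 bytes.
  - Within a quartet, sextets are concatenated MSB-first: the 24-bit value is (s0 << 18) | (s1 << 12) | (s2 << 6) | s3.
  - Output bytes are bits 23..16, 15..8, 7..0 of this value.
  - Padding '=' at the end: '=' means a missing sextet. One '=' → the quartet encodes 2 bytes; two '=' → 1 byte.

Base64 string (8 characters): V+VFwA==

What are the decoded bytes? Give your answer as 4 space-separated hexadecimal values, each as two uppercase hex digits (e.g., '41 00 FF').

After char 0 ('V'=21): chars_in_quartet=1 acc=0x15 bytes_emitted=0
After char 1 ('+'=62): chars_in_quartet=2 acc=0x57E bytes_emitted=0
After char 2 ('V'=21): chars_in_quartet=3 acc=0x15F95 bytes_emitted=0
After char 3 ('F'=5): chars_in_quartet=4 acc=0x57E545 -> emit 57 E5 45, reset; bytes_emitted=3
After char 4 ('w'=48): chars_in_quartet=1 acc=0x30 bytes_emitted=3
After char 5 ('A'=0): chars_in_quartet=2 acc=0xC00 bytes_emitted=3
Padding '==': partial quartet acc=0xC00 -> emit C0; bytes_emitted=4

Answer: 57 E5 45 C0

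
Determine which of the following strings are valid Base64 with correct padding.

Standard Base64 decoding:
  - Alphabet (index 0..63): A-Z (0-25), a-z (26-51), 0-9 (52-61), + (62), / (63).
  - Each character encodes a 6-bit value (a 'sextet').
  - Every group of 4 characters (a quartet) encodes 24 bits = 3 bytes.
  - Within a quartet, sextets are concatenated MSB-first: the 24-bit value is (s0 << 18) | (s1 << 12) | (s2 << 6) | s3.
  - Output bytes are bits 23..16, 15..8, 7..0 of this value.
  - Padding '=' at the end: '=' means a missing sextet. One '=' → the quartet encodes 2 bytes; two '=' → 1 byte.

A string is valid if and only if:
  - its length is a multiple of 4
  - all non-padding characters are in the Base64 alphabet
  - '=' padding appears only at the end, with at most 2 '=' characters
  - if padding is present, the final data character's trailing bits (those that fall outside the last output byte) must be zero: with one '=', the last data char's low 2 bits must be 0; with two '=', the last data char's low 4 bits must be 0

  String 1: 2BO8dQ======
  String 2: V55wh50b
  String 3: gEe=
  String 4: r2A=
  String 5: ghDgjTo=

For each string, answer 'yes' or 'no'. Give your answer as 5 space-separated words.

Answer: no yes no yes yes

Derivation:
String 1: '2BO8dQ======' → invalid (6 pad chars (max 2))
String 2: 'V55wh50b' → valid
String 3: 'gEe=' → invalid (bad trailing bits)
String 4: 'r2A=' → valid
String 5: 'ghDgjTo=' → valid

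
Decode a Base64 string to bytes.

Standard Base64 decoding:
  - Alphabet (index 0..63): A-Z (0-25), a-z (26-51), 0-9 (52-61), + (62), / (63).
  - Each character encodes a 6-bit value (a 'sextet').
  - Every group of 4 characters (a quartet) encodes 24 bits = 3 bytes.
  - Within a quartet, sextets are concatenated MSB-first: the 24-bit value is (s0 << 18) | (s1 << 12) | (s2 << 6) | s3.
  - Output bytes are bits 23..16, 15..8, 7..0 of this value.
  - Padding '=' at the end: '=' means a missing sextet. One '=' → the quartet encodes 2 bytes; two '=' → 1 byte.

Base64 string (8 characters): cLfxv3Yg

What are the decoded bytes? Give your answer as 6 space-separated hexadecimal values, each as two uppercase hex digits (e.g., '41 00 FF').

After char 0 ('c'=28): chars_in_quartet=1 acc=0x1C bytes_emitted=0
After char 1 ('L'=11): chars_in_quartet=2 acc=0x70B bytes_emitted=0
After char 2 ('f'=31): chars_in_quartet=3 acc=0x1C2DF bytes_emitted=0
After char 3 ('x'=49): chars_in_quartet=4 acc=0x70B7F1 -> emit 70 B7 F1, reset; bytes_emitted=3
After char 4 ('v'=47): chars_in_quartet=1 acc=0x2F bytes_emitted=3
After char 5 ('3'=55): chars_in_quartet=2 acc=0xBF7 bytes_emitted=3
After char 6 ('Y'=24): chars_in_quartet=3 acc=0x2FDD8 bytes_emitted=3
After char 7 ('g'=32): chars_in_quartet=4 acc=0xBF7620 -> emit BF 76 20, reset; bytes_emitted=6

Answer: 70 B7 F1 BF 76 20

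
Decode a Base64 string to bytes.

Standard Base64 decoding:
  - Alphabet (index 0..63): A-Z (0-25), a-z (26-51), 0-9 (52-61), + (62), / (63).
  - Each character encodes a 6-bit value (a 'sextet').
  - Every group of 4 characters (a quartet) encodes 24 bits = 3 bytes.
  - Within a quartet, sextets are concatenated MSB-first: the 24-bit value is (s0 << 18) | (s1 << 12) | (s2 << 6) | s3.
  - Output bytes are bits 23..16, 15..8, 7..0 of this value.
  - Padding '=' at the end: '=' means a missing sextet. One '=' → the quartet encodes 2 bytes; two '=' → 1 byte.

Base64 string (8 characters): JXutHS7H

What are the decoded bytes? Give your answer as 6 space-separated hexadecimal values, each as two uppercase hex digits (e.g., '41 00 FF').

Answer: 25 7B AD 1D 2E C7

Derivation:
After char 0 ('J'=9): chars_in_quartet=1 acc=0x9 bytes_emitted=0
After char 1 ('X'=23): chars_in_quartet=2 acc=0x257 bytes_emitted=0
After char 2 ('u'=46): chars_in_quartet=3 acc=0x95EE bytes_emitted=0
After char 3 ('t'=45): chars_in_quartet=4 acc=0x257BAD -> emit 25 7B AD, reset; bytes_emitted=3
After char 4 ('H'=7): chars_in_quartet=1 acc=0x7 bytes_emitted=3
After char 5 ('S'=18): chars_in_quartet=2 acc=0x1D2 bytes_emitted=3
After char 6 ('7'=59): chars_in_quartet=3 acc=0x74BB bytes_emitted=3
After char 7 ('H'=7): chars_in_quartet=4 acc=0x1D2EC7 -> emit 1D 2E C7, reset; bytes_emitted=6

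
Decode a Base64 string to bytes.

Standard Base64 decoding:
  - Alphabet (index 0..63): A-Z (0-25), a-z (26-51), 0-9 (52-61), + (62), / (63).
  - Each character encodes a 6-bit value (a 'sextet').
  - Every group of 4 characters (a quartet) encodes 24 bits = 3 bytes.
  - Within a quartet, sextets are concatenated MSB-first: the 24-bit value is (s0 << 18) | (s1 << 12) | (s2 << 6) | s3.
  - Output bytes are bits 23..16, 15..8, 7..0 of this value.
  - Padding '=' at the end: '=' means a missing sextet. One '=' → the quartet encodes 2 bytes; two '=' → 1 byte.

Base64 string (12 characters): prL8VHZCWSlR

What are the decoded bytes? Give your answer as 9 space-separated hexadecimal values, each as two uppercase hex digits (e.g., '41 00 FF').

After char 0 ('p'=41): chars_in_quartet=1 acc=0x29 bytes_emitted=0
After char 1 ('r'=43): chars_in_quartet=2 acc=0xA6B bytes_emitted=0
After char 2 ('L'=11): chars_in_quartet=3 acc=0x29ACB bytes_emitted=0
After char 3 ('8'=60): chars_in_quartet=4 acc=0xA6B2FC -> emit A6 B2 FC, reset; bytes_emitted=3
After char 4 ('V'=21): chars_in_quartet=1 acc=0x15 bytes_emitted=3
After char 5 ('H'=7): chars_in_quartet=2 acc=0x547 bytes_emitted=3
After char 6 ('Z'=25): chars_in_quartet=3 acc=0x151D9 bytes_emitted=3
After char 7 ('C'=2): chars_in_quartet=4 acc=0x547642 -> emit 54 76 42, reset; bytes_emitted=6
After char 8 ('W'=22): chars_in_quartet=1 acc=0x16 bytes_emitted=6
After char 9 ('S'=18): chars_in_quartet=2 acc=0x592 bytes_emitted=6
After char 10 ('l'=37): chars_in_quartet=3 acc=0x164A5 bytes_emitted=6
After char 11 ('R'=17): chars_in_quartet=4 acc=0x592951 -> emit 59 29 51, reset; bytes_emitted=9

Answer: A6 B2 FC 54 76 42 59 29 51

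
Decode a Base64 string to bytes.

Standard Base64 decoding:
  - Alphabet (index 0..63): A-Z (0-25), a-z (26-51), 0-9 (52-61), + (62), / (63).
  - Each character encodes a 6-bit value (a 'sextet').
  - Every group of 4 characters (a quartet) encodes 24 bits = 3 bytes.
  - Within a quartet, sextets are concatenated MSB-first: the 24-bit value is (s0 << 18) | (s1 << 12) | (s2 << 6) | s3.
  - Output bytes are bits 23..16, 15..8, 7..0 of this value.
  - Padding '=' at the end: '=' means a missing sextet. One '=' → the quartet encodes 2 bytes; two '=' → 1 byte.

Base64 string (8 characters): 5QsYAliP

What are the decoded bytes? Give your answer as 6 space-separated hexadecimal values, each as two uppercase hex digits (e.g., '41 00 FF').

After char 0 ('5'=57): chars_in_quartet=1 acc=0x39 bytes_emitted=0
After char 1 ('Q'=16): chars_in_quartet=2 acc=0xE50 bytes_emitted=0
After char 2 ('s'=44): chars_in_quartet=3 acc=0x3942C bytes_emitted=0
After char 3 ('Y'=24): chars_in_quartet=4 acc=0xE50B18 -> emit E5 0B 18, reset; bytes_emitted=3
After char 4 ('A'=0): chars_in_quartet=1 acc=0x0 bytes_emitted=3
After char 5 ('l'=37): chars_in_quartet=2 acc=0x25 bytes_emitted=3
After char 6 ('i'=34): chars_in_quartet=3 acc=0x962 bytes_emitted=3
After char 7 ('P'=15): chars_in_quartet=4 acc=0x2588F -> emit 02 58 8F, reset; bytes_emitted=6

Answer: E5 0B 18 02 58 8F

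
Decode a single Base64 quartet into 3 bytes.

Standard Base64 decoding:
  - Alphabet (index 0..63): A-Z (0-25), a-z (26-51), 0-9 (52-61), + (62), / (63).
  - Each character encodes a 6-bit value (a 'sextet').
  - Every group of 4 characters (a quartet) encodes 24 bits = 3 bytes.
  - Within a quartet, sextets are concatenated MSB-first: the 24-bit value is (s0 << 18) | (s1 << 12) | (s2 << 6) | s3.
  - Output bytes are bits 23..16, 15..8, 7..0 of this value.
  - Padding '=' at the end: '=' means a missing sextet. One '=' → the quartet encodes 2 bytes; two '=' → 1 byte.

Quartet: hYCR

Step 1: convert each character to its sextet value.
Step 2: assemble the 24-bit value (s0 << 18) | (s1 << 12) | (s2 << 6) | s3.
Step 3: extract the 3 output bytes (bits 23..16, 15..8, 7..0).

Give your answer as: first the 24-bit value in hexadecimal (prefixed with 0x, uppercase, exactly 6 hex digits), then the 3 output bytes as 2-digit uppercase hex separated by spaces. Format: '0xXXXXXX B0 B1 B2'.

Answer: 0x858091 85 80 91

Derivation:
Sextets: h=33, Y=24, C=2, R=17
24-bit: (33<<18) | (24<<12) | (2<<6) | 17
      = 0x840000 | 0x018000 | 0x000080 | 0x000011
      = 0x858091
Bytes: (v>>16)&0xFF=85, (v>>8)&0xFF=80, v&0xFF=91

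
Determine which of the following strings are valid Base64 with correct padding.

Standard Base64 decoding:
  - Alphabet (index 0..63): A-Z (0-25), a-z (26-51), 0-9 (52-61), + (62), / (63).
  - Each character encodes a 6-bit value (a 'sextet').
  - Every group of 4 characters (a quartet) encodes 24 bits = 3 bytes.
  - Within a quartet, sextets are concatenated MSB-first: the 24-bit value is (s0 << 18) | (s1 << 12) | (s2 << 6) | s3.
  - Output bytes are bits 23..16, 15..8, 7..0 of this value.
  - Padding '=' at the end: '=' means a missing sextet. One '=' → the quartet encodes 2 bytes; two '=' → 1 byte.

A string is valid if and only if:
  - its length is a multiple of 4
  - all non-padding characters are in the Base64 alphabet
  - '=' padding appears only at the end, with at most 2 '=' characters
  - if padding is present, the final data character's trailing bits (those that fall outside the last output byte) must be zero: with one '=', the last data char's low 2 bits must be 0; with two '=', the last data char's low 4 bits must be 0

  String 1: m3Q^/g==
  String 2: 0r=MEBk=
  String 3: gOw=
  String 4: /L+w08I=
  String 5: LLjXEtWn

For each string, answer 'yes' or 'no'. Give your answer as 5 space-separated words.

Answer: no no yes yes yes

Derivation:
String 1: 'm3Q^/g==' → invalid (bad char(s): ['^'])
String 2: '0r=MEBk=' → invalid (bad char(s): ['=']; '=' in middle)
String 3: 'gOw=' → valid
String 4: '/L+w08I=' → valid
String 5: 'LLjXEtWn' → valid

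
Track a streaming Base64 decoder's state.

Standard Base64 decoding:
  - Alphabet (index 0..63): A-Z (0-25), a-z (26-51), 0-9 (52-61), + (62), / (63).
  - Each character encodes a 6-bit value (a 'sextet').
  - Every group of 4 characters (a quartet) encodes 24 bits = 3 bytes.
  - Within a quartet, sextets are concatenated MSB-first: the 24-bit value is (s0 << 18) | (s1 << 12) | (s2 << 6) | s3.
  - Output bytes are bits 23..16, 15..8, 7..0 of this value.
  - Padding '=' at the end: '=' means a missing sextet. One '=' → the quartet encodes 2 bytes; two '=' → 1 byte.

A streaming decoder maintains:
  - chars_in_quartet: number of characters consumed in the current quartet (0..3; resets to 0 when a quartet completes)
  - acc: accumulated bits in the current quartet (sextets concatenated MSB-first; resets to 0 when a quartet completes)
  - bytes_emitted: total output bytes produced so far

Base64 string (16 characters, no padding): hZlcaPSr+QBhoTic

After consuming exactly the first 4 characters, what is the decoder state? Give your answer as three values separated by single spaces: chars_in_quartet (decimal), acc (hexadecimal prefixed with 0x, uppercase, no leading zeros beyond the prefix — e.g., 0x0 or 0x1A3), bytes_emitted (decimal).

Answer: 0 0x0 3

Derivation:
After char 0 ('h'=33): chars_in_quartet=1 acc=0x21 bytes_emitted=0
After char 1 ('Z'=25): chars_in_quartet=2 acc=0x859 bytes_emitted=0
After char 2 ('l'=37): chars_in_quartet=3 acc=0x21665 bytes_emitted=0
After char 3 ('c'=28): chars_in_quartet=4 acc=0x85995C -> emit 85 99 5C, reset; bytes_emitted=3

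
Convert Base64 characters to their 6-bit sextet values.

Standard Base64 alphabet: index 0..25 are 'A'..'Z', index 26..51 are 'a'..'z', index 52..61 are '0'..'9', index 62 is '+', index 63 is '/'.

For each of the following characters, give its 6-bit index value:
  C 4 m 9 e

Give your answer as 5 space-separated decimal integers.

Answer: 2 56 38 61 30

Derivation:
'C': A..Z range, ord('C') − ord('A') = 2
'4': 0..9 range, 52 + ord('4') − ord('0') = 56
'm': a..z range, 26 + ord('m') − ord('a') = 38
'9': 0..9 range, 52 + ord('9') − ord('0') = 61
'e': a..z range, 26 + ord('e') − ord('a') = 30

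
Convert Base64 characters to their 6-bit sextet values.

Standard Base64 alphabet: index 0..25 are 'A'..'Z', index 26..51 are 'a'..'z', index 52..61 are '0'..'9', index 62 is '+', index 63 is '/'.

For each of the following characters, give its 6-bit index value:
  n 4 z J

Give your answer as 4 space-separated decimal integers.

'n': a..z range, 26 + ord('n') − ord('a') = 39
'4': 0..9 range, 52 + ord('4') − ord('0') = 56
'z': a..z range, 26 + ord('z') − ord('a') = 51
'J': A..Z range, ord('J') − ord('A') = 9

Answer: 39 56 51 9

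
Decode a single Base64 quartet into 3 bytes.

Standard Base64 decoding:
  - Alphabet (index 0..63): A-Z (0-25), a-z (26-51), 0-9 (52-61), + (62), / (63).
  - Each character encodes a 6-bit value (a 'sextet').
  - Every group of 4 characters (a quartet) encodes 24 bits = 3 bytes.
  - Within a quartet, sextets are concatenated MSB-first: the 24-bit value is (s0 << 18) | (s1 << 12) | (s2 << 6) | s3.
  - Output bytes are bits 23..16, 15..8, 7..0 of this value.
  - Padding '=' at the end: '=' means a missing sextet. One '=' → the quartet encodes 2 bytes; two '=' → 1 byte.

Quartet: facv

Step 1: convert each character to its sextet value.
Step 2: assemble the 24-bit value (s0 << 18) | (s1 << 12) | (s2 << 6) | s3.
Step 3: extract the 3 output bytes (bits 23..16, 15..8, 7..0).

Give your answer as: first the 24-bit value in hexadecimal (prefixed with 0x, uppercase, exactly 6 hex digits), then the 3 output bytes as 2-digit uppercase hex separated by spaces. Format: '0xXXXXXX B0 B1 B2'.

Sextets: f=31, a=26, c=28, v=47
24-bit: (31<<18) | (26<<12) | (28<<6) | 47
      = 0x7C0000 | 0x01A000 | 0x000700 | 0x00002F
      = 0x7DA72F
Bytes: (v>>16)&0xFF=7D, (v>>8)&0xFF=A7, v&0xFF=2F

Answer: 0x7DA72F 7D A7 2F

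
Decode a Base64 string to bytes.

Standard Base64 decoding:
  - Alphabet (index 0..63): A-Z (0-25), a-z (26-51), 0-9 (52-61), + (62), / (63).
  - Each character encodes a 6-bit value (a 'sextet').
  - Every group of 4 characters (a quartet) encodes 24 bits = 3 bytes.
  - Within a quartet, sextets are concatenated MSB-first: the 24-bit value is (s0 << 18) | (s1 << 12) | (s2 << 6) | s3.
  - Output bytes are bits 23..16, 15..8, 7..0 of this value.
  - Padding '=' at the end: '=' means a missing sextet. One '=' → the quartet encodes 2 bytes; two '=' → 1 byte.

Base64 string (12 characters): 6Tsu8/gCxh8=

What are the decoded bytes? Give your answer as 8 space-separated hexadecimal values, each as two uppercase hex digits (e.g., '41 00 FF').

Answer: E9 3B 2E F3 F8 02 C6 1F

Derivation:
After char 0 ('6'=58): chars_in_quartet=1 acc=0x3A bytes_emitted=0
After char 1 ('T'=19): chars_in_quartet=2 acc=0xE93 bytes_emitted=0
After char 2 ('s'=44): chars_in_quartet=3 acc=0x3A4EC bytes_emitted=0
After char 3 ('u'=46): chars_in_quartet=4 acc=0xE93B2E -> emit E9 3B 2E, reset; bytes_emitted=3
After char 4 ('8'=60): chars_in_quartet=1 acc=0x3C bytes_emitted=3
After char 5 ('/'=63): chars_in_quartet=2 acc=0xF3F bytes_emitted=3
After char 6 ('g'=32): chars_in_quartet=3 acc=0x3CFE0 bytes_emitted=3
After char 7 ('C'=2): chars_in_quartet=4 acc=0xF3F802 -> emit F3 F8 02, reset; bytes_emitted=6
After char 8 ('x'=49): chars_in_quartet=1 acc=0x31 bytes_emitted=6
After char 9 ('h'=33): chars_in_quartet=2 acc=0xC61 bytes_emitted=6
After char 10 ('8'=60): chars_in_quartet=3 acc=0x3187C bytes_emitted=6
Padding '=': partial quartet acc=0x3187C -> emit C6 1F; bytes_emitted=8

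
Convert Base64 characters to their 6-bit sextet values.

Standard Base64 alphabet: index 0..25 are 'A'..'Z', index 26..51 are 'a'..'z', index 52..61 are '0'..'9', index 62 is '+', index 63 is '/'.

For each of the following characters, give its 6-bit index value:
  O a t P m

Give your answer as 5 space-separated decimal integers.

'O': A..Z range, ord('O') − ord('A') = 14
'a': a..z range, 26 + ord('a') − ord('a') = 26
't': a..z range, 26 + ord('t') − ord('a') = 45
'P': A..Z range, ord('P') − ord('A') = 15
'm': a..z range, 26 + ord('m') − ord('a') = 38

Answer: 14 26 45 15 38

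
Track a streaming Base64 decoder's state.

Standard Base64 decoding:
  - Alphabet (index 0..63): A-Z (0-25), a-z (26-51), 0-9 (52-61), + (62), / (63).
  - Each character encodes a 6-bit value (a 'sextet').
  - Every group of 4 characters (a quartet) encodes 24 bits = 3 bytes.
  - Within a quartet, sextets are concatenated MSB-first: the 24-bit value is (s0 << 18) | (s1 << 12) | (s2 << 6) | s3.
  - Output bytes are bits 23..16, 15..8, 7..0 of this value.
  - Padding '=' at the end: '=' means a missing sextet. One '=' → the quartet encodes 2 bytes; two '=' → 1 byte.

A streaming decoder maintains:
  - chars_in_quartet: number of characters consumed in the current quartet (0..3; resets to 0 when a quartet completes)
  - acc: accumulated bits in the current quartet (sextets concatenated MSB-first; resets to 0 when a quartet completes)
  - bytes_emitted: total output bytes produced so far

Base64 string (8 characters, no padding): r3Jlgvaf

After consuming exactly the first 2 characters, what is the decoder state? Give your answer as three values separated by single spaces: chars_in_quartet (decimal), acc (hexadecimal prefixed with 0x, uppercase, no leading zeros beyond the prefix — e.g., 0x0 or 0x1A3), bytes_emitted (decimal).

After char 0 ('r'=43): chars_in_quartet=1 acc=0x2B bytes_emitted=0
After char 1 ('3'=55): chars_in_quartet=2 acc=0xAF7 bytes_emitted=0

Answer: 2 0xAF7 0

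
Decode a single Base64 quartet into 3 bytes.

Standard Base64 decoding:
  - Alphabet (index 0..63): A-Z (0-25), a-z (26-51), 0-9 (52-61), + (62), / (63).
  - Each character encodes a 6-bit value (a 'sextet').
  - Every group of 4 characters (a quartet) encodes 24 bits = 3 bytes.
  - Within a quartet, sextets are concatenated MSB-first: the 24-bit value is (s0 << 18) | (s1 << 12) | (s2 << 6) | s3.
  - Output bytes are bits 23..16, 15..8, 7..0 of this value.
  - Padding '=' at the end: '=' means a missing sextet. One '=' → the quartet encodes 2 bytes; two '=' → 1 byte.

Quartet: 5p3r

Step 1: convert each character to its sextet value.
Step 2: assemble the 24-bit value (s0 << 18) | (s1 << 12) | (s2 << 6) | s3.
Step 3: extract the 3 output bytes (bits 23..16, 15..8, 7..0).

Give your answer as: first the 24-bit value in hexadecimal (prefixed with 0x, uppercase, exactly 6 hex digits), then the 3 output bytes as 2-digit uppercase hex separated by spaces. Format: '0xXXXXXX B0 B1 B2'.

Sextets: 5=57, p=41, 3=55, r=43
24-bit: (57<<18) | (41<<12) | (55<<6) | 43
      = 0xE40000 | 0x029000 | 0x000DC0 | 0x00002B
      = 0xE69DEB
Bytes: (v>>16)&0xFF=E6, (v>>8)&0xFF=9D, v&0xFF=EB

Answer: 0xE69DEB E6 9D EB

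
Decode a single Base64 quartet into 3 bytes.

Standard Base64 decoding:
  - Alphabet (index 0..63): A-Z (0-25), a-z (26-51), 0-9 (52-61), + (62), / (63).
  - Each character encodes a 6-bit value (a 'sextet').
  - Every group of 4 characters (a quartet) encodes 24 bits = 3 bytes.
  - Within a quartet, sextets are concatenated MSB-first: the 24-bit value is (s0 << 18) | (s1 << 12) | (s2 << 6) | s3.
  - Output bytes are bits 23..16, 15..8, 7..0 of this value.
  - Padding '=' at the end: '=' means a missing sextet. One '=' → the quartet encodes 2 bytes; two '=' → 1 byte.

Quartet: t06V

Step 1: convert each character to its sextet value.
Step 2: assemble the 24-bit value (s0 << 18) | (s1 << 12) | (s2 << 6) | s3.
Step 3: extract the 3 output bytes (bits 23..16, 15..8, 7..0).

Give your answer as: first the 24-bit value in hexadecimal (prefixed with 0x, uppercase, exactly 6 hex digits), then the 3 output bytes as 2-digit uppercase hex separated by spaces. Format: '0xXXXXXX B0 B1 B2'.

Sextets: t=45, 0=52, 6=58, V=21
24-bit: (45<<18) | (52<<12) | (58<<6) | 21
      = 0xB40000 | 0x034000 | 0x000E80 | 0x000015
      = 0xB74E95
Bytes: (v>>16)&0xFF=B7, (v>>8)&0xFF=4E, v&0xFF=95

Answer: 0xB74E95 B7 4E 95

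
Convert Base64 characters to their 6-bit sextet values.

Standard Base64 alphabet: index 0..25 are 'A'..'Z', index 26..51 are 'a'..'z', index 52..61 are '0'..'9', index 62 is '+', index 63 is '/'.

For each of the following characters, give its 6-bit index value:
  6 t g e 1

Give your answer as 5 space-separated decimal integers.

Answer: 58 45 32 30 53

Derivation:
'6': 0..9 range, 52 + ord('6') − ord('0') = 58
't': a..z range, 26 + ord('t') − ord('a') = 45
'g': a..z range, 26 + ord('g') − ord('a') = 32
'e': a..z range, 26 + ord('e') − ord('a') = 30
'1': 0..9 range, 52 + ord('1') − ord('0') = 53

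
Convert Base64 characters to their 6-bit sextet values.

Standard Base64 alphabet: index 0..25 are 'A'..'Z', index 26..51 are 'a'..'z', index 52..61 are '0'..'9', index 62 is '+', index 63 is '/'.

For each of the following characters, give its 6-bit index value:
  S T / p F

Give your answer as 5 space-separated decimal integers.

'S': A..Z range, ord('S') − ord('A') = 18
'T': A..Z range, ord('T') − ord('A') = 19
'/': index 63
'p': a..z range, 26 + ord('p') − ord('a') = 41
'F': A..Z range, ord('F') − ord('A') = 5

Answer: 18 19 63 41 5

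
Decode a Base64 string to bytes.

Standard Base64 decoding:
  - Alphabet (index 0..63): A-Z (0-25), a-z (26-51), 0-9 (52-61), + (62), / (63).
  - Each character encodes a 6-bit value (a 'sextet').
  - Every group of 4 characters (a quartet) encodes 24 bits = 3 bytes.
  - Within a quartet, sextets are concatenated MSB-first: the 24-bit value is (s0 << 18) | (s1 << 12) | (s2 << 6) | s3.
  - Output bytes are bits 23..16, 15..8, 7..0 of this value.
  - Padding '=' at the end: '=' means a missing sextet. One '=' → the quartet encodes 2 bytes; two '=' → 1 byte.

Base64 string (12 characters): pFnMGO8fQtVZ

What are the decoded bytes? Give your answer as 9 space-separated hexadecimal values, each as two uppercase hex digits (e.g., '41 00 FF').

After char 0 ('p'=41): chars_in_quartet=1 acc=0x29 bytes_emitted=0
After char 1 ('F'=5): chars_in_quartet=2 acc=0xA45 bytes_emitted=0
After char 2 ('n'=39): chars_in_quartet=3 acc=0x29167 bytes_emitted=0
After char 3 ('M'=12): chars_in_quartet=4 acc=0xA459CC -> emit A4 59 CC, reset; bytes_emitted=3
After char 4 ('G'=6): chars_in_quartet=1 acc=0x6 bytes_emitted=3
After char 5 ('O'=14): chars_in_quartet=2 acc=0x18E bytes_emitted=3
After char 6 ('8'=60): chars_in_quartet=3 acc=0x63BC bytes_emitted=3
After char 7 ('f'=31): chars_in_quartet=4 acc=0x18EF1F -> emit 18 EF 1F, reset; bytes_emitted=6
After char 8 ('Q'=16): chars_in_quartet=1 acc=0x10 bytes_emitted=6
After char 9 ('t'=45): chars_in_quartet=2 acc=0x42D bytes_emitted=6
After char 10 ('V'=21): chars_in_quartet=3 acc=0x10B55 bytes_emitted=6
After char 11 ('Z'=25): chars_in_quartet=4 acc=0x42D559 -> emit 42 D5 59, reset; bytes_emitted=9

Answer: A4 59 CC 18 EF 1F 42 D5 59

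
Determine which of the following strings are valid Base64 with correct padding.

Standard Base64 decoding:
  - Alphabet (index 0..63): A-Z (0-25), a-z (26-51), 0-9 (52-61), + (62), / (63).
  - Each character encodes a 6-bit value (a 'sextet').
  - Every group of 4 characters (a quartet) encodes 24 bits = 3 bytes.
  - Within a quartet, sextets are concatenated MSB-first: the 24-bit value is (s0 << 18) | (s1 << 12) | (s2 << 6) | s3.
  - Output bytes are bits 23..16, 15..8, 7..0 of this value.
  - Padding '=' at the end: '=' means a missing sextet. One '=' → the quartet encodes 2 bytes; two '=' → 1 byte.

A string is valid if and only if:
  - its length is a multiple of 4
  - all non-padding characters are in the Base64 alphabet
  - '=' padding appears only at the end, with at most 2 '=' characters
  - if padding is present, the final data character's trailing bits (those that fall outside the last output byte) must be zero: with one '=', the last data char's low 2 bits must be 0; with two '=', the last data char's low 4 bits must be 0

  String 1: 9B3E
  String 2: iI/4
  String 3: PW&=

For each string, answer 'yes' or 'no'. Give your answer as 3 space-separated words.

String 1: '9B3E' → valid
String 2: 'iI/4' → valid
String 3: 'PW&=' → invalid (bad char(s): ['&'])

Answer: yes yes no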